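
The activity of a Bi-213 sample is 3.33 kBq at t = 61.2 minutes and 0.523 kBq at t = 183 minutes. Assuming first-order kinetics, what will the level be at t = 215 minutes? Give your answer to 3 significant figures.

0.322 kBq

Over Δt = 183 − 61.2 = 121.8 minutes, the level fell by a factor of 3.33/0.523 ≈ 6.3671.
n = log₂(6.3671) ≈ 2.6706 half-lives, so t½ = 121.8/2.6706 ≈ 45.607 minutes.
From t = 183 to t = 215: 0.523 × (1/2)^((215−183)/45.607) ≈ 0.32158 kBq.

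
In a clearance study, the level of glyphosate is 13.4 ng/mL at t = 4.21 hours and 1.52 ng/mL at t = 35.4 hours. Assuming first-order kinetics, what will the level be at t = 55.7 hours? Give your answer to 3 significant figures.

Over Δt = 35.4 − 4.21 = 31.19 hours, the level fell by a factor of 13.4/1.52 ≈ 8.8158.
n = log₂(8.8158) ≈ 3.1401 half-lives, so t½ = 31.19/3.1401 ≈ 9.9328 hours.
From t = 35.4 to t = 55.7: 1.52 × (1/2)^((55.7−35.4)/9.9328) ≈ 0.36866 ng/mL.

0.369 ng/mL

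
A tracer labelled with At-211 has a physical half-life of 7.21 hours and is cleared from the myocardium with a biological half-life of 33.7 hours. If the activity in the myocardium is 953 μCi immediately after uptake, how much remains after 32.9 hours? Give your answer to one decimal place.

1/t_eff = 1/t_phys + 1/t_biol = 1/7.21 + 1/33.7 = 0.16837 per hour.
t_eff = 7.21 × 33.7 / (7.21 + 33.7) ≈ 5.9393 hours.
Remaining = 953 × (1/2)^(32.9/5.9393) = 953 × (1/2)^5.5394 ≈ 20.492 μCi.

20.5 μCi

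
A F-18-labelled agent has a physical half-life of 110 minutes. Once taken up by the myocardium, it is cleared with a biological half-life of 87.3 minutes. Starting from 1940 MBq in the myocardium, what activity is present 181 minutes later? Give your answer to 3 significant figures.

147 MBq

1/t_eff = 1/t_phys + 1/t_biol = 1/110 + 1/87.3 = 0.020546 per minute.
t_eff = 110 × 87.3 / (110 + 87.3) ≈ 48.672 minutes.
Remaining = 1940 × (1/2)^(181/48.672) = 1940 × (1/2)^3.7188 ≈ 147.35 MBq.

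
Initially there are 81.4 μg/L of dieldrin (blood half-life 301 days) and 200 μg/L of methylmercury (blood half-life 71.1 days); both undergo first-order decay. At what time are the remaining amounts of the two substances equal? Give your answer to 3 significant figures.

121 days

Set 81.4·(1/2)^(t/301) = 200·(1/2)^(t/71.1).
Taking log₂: log₂(81.4/200) = t·(1/301 − 1/71.1).
log₂(0.407) = -1.2969; 1/301 − 1/71.1 = -0.010742.
t = -1.2969 / -0.010742 ≈ 120.73 days.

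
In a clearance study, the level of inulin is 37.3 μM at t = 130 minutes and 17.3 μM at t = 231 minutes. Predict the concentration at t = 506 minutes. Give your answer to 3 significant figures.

2.14 μM

Over Δt = 231 − 130 = 101 minutes, the level fell by a factor of 37.3/17.3 ≈ 2.1561.
n = log₂(2.1561) ≈ 1.1084 half-lives, so t½ = 101/1.1084 ≈ 91.122 minutes.
From t = 231 to t = 506: 17.3 × (1/2)^((506−231)/91.122) ≈ 2.1358 μM.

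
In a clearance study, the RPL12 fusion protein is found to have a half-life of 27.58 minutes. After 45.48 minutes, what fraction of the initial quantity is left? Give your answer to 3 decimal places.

0.319

n = 45.48/27.58 ≈ 1.649 half-lives.
Fraction remaining = (1/2)^1.649 ≈ 0.31886.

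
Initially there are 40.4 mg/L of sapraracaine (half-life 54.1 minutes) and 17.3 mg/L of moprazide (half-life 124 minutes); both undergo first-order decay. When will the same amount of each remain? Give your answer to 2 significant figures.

Set 40.4·(1/2)^(t/54.1) = 17.3·(1/2)^(t/124).
Taking log₂: log₂(40.4/17.3) = t·(1/54.1 − 1/124).
log₂(2.3353) = 1.2236; 1/54.1 − 1/124 = 0.01042.
t = 1.2236 / 0.01042 ≈ 117.43 minutes.

120 minutes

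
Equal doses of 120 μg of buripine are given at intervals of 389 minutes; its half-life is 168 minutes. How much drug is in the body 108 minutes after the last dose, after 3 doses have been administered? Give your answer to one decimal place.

The 3 doses were given 886, 497, 108 minutes ago.
Total = 120·(1/2)^(886/168) + 120·(1/2)^(497/168) + 120·(1/2)^(108/168)
      = 3.1017 + 15.44 + 76.853 ≈ 95.394 μg.

95.4 μg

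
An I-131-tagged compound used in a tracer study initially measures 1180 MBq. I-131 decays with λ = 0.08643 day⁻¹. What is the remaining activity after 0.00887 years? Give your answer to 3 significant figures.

892 MBq

t½ = ln 2 / λ = 0.69315 / 0.08643 ≈ 8.0198 days.
Convert the elapsed time: 0.00887 years = 3.23755 days.
Number of half-lives: n = 3.23755/8.0198 ≈ 0.4037.
Remaining = 1180 × (1/2)^0.4037 = 1180 × 0.75592 ≈ 891.98 MBq.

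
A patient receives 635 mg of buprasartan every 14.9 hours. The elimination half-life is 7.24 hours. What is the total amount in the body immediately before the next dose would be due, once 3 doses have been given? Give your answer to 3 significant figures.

198 mg

The 3 doses were given 44.7, 29.8, 14.9 hours ago.
Total = 635·(1/2)^(44.7/7.24) + 635·(1/2)^(29.8/7.24) + 635·(1/2)^(14.9/7.24)
      = 8.7944 + 36.621 + 152.49 ≈ 197.91 mg.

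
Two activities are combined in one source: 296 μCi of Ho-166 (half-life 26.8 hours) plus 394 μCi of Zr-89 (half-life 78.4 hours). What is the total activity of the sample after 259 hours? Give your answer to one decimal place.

40.3 μCi

Ho-166: 296 × (1/2)^(259/26.8) = 296 × (1/2)^9.6642 ≈ 0.36482 μCi.
Zr-89: 394 × (1/2)^(259/78.4) = 394 × (1/2)^3.3036 ≈ 39.905 μCi.
Total = 0.36482 + 39.905 ≈ 40.269 μCi.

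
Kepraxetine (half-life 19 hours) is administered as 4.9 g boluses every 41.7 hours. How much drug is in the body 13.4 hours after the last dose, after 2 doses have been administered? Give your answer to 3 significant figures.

3.66 g

The 2 doses were given 55.1, 13.4 hours ago.
Total = 4.9·(1/2)^(55.1/19) + 4.9·(1/2)^(13.4/19)
      = 0.65646 + 3.0053 ≈ 3.6618 g.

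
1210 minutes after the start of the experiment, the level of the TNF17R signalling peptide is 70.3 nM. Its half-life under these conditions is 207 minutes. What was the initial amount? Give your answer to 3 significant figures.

Number of half-lives elapsed: n = 1210/207 ≈ 5.8454.
A₀ = A × 2^n = 70.3 × 2^5.8454 = 70.3 × 57.497 ≈ 4042 nM.

4040 nM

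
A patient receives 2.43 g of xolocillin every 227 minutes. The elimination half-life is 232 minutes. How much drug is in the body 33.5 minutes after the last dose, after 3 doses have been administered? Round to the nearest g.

4 g

The 3 doses were given 487.5, 260.5, 33.5 minutes ago.
Total = 2.43·(1/2)^(487.5/232) + 2.43·(1/2)^(260.5/232) + 2.43·(1/2)^(33.5/232)
      = 0.56631 + 1.1158 + 2.1986 ≈ 3.8807 g.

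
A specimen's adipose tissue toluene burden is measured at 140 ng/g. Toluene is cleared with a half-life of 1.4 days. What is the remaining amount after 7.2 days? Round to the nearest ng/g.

4 ng/g

Number of half-lives: n = 7.2/1.4 ≈ 5.1429.
Remaining = 140 × (1/2)^5.1429 = 140 × 0.028304 ≈ 3.9625 ng/g.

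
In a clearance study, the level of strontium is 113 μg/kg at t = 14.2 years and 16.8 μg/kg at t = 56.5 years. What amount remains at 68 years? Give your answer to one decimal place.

10.0 μg/kg

Over Δt = 56.5 − 14.2 = 42.3 years, the level fell by a factor of 113/16.8 ≈ 6.7262.
n = log₂(6.7262) ≈ 2.7498 half-lives, so t½ = 42.3/2.7498 ≈ 15.383 years.
From t = 56.5 to t = 68: 16.8 × (1/2)^((68−56.5)/15.383) ≈ 10.006 μg/kg.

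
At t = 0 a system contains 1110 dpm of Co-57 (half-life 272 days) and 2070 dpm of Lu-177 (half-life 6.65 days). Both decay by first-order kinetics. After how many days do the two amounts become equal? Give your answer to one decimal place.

Set 1110·(1/2)^(t/272) = 2070·(1/2)^(t/6.65).
Taking log₂: log₂(1110/2070) = t·(1/272 − 1/6.65).
log₂(0.53623) = -0.89907; 1/272 − 1/6.65 = -0.1467.
t = -0.89907 / -0.1467 ≈ 6.1287 days.

6.1 days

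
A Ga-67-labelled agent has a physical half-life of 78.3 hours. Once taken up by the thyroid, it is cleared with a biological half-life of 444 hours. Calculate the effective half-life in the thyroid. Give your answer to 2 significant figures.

1/t_eff = 1/t_phys + 1/t_biol = 1/78.3 + 1/444 = 0.015024 per hour.
t_eff = 78.3 × 444 / (78.3 + 444) ≈ 66.562 hours.

67 hours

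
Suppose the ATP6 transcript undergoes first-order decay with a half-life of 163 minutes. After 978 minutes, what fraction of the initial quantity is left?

0.015625

n = 978/163 ≈ 6 half-lives.
Fraction remaining = (1/2)^6 ≈ 0.015625.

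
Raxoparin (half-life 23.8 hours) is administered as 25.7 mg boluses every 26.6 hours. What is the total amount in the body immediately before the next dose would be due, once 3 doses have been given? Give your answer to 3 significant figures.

The 3 doses were given 79.8, 53.2, 26.6 hours ago.
Total = 25.7·(1/2)^(79.8/23.8) + 25.7·(1/2)^(53.2/23.8) + 25.7·(1/2)^(26.6/23.8)
      = 2.5153 + 5.4581 + 11.844 ≈ 19.817 mg.

19.8 mg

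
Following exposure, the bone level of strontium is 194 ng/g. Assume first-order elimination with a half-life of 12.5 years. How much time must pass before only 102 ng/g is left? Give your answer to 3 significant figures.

11.6 years

Fraction remaining = 102/194 ≈ 0.52577.
n = log₂(194/102) = ln(1.902)/ln 2 ≈ 0.92749 half-lives.
t = n × t½ = 0.92749 × 12.5 ≈ 11.594 years.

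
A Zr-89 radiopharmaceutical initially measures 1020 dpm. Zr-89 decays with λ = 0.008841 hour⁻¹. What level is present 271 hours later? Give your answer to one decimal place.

92.9 dpm

t½ = ln 2 / λ = 0.69315 / 0.008841 ≈ 78.401 hours.
Number of half-lives: n = 271/78.401 ≈ 3.4566.
Remaining = 1020 × (1/2)^3.4566 = 1020 × 0.09109 ≈ 92.911 dpm.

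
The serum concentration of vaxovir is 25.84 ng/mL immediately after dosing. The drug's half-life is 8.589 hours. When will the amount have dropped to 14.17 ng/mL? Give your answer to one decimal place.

Fraction remaining = 14.17/25.84 ≈ 0.54837.
n = log₂(25.84/14.17) = ln(1.8236)/ln 2 ≈ 0.86677 half-lives.
t = n × t½ = 0.86677 × 8.589 ≈ 7.4447 hours.

7.4 hours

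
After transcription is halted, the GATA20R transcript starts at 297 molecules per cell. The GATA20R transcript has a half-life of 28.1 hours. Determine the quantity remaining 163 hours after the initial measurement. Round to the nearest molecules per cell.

Number of half-lives: n = 163/28.1 ≈ 5.8007.
Remaining = 297 × (1/2)^5.8007 = 297 × 0.01794 ≈ 5.328 molecules per cell.

5 molecules per cell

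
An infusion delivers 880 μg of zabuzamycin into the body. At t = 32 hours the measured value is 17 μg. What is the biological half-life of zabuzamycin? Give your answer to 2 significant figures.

5.6 hours

A/A₀ = 17/880 ≈ 0.019318.
n = log₂(51.765) ≈ 5.6939 half-lives elapsed in 32 hours.
t½ = 32/5.6939 ≈ 5.6201 hours.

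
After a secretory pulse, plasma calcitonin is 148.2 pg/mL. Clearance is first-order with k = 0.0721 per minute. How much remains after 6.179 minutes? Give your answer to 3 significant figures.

94.9 pg/mL

t½ = ln 2 / k = 0.69315 / 0.0721 ≈ 9.6137 minutes.
Number of half-lives: n = 6.179/9.6137 ≈ 0.64273.
Remaining = 148.2 × (1/2)^0.64273 = 148.2 × 0.6405 ≈ 94.922 pg/mL.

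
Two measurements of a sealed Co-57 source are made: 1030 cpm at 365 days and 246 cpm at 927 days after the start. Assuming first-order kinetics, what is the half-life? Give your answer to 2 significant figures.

Over Δt = 927 − 365 = 562 days, the level fell by a factor of 1030/246 ≈ 4.187.
n = log₂(4.187) ≈ 2.0659 half-lives, so t½ = 562/2.0659 ≈ 272.03 days.

270 days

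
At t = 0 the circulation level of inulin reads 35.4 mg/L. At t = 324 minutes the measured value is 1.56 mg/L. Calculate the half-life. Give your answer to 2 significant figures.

A/A₀ = 1.56/35.4 ≈ 0.044068.
n = log₂(22.692) ≈ 4.5041 half-lives elapsed in 324 minutes.
t½ = 324/4.5041 ≈ 71.934 minutes.

72 minutes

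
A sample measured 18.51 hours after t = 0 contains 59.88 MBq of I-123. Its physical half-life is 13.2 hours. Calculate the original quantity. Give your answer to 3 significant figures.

158 MBq

Number of half-lives elapsed: n = 18.51/13.2 ≈ 1.4023.
A₀ = A × 2^n = 59.88 × 2^1.4023 = 59.88 × 2.6432 ≈ 158.27 MBq.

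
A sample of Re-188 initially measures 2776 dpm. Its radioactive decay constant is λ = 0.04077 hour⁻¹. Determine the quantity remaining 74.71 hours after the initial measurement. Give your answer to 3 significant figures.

t½ = ln 2 / λ = 0.69315 / 0.04077 ≈ 17.001 hours.
Number of half-lives: n = 74.71/17.001 ≈ 4.3943.
Remaining = 2776 × (1/2)^4.3943 = 2776 × 0.047552 ≈ 132 dpm.

132 dpm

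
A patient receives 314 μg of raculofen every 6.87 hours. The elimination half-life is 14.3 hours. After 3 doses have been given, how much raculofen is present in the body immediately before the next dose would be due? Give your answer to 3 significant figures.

502 μg

The 3 doses were given 20.61, 13.74, 6.87 hours ago.
Total = 314·(1/2)^(20.61/14.3) + 314·(1/2)^(13.74/14.3) + 314·(1/2)^(6.87/14.3)
      = 115.63 + 161.32 + 225.07 ≈ 502.01 μg.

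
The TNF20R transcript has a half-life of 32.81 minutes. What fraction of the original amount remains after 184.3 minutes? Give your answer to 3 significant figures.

0.0204

n = 184.3/32.81 ≈ 5.6172 half-lives.
Fraction remaining = (1/2)^5.6172 ≈ 0.020373.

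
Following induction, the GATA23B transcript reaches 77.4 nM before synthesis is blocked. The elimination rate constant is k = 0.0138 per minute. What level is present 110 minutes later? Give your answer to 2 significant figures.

17 nM

t½ = ln 2 / k = 0.69315 / 0.0138 ≈ 50.228 minutes.
Number of half-lives: n = 110/50.228 ≈ 2.19.
Remaining = 77.4 × (1/2)^2.19 = 77.4 × 0.21915 ≈ 16.962 nM.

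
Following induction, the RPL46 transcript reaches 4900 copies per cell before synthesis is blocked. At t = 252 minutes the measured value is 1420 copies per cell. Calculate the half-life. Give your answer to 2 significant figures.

A/A₀ = 1420/4900 ≈ 0.2898.
n = log₂(3.4507) ≈ 1.7869 half-lives elapsed in 252 minutes.
t½ = 252/1.7869 ≈ 141.03 minutes.

140 minutes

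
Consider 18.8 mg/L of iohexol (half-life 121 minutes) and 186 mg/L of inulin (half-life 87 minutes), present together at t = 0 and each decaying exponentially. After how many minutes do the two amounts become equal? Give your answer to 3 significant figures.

1020 minutes

Set 18.8·(1/2)^(t/121) = 186·(1/2)^(t/87).
Taking log₂: log₂(18.8/186) = t·(1/121 − 1/87).
log₂(0.10108) = -3.3065; 1/121 − 1/87 = -0.0032298.
t = -3.3065 / -0.0032298 ≈ 1023.8 minutes.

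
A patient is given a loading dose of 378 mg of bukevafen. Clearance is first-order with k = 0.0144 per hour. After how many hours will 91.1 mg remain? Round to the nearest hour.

99 hours

t½ = ln 2 / k = 0.69315 / 0.0144 ≈ 48.135 hours.
Fraction remaining = 91.1/378 ≈ 0.24101.
n = log₂(378/91.1) = ln(4.1493)/ln 2 ≈ 2.0529 half-lives.
t = n × t½ = 2.0529 × 48.135 ≈ 98.815 hours.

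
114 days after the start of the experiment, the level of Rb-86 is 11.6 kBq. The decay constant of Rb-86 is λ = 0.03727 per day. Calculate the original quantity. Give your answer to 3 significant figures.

t½ = ln 2 / λ = 0.69315 / 0.03727 ≈ 18.598 days.
Number of half-lives elapsed: n = 114/18.598 ≈ 6.1297.
A₀ = A × 2^n = 11.6 × 2^6.1297 = 11.6 × 70.02 ≈ 812.23 kBq.

812 kBq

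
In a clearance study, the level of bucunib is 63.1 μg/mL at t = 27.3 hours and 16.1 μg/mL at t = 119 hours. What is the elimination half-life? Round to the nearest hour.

47 hours

Over Δt = 119 − 27.3 = 91.7 hours, the level fell by a factor of 63.1/16.1 ≈ 3.9193.
n = log₂(3.9193) ≈ 1.9706 half-lives, so t½ = 91.7/1.9706 ≈ 46.535 hours.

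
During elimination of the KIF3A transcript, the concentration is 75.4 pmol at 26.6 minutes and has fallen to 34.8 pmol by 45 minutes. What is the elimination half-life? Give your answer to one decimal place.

Over Δt = 45 − 26.6 = 18.4 minutes, the level fell by a factor of 75.4/34.8 ≈ 2.1667.
n = log₂(2.1667) ≈ 1.1155 half-lives, so t½ = 18.4/1.1155 ≈ 16.495 minutes.

16.5 minutes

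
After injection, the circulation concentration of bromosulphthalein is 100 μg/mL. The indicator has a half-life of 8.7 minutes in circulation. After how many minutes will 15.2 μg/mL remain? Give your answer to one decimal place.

23.6 minutes

Fraction remaining = 15.2/100 ≈ 0.152.
n = log₂(100/15.2) = ln(6.5789)/ln 2 ≈ 2.7179 half-lives.
t = n × t½ = 2.7179 × 8.7 ≈ 23.645 minutes.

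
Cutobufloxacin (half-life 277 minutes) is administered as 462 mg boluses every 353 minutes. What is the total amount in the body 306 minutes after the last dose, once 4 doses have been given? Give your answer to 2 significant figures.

360 mg

The 4 doses were given 1365, 1012, 659, 306 minutes ago.
Total = 462·(1/2)^(1365/277) + 462·(1/2)^(1012/277) + 462·(1/2)^(659/277) + 462·(1/2)^(306/277)
      = 15.178 + 36.716 + 88.812 + 214.83 ≈ 355.54 mg.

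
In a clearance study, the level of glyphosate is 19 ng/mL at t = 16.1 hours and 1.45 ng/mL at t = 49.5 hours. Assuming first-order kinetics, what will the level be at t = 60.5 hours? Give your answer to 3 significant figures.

0.621 ng/mL

Over Δt = 49.5 − 16.1 = 33.4 hours, the level fell by a factor of 19/1.45 ≈ 13.103.
n = log₂(13.103) ≈ 3.7119 half-lives, so t½ = 33.4/3.7119 ≈ 8.9981 hours.
From t = 49.5 to t = 60.5: 1.45 × (1/2)^((60.5−49.5)/8.9981) ≈ 0.62139 ng/mL.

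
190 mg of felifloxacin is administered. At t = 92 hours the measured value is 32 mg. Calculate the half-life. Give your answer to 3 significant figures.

A/A₀ = 32/190 ≈ 0.16842.
n = log₂(5.9375) ≈ 2.5699 half-lives elapsed in 92 hours.
t½ = 92/2.5699 ≈ 35.8 hours.

35.8 hours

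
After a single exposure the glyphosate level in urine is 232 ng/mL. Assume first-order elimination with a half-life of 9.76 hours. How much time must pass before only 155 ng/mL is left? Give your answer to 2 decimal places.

Fraction remaining = 155/232 ≈ 0.6681.
n = log₂(232/155) = ln(1.4968)/ln 2 ≈ 0.58186 half-lives.
t = n × t½ = 0.58186 × 9.76 ≈ 5.6789 hours.

5.68 hours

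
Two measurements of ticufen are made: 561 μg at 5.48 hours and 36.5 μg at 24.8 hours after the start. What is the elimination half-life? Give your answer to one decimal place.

4.9 hours

Over Δt = 24.8 − 5.48 = 19.32 hours, the level fell by a factor of 561/36.5 ≈ 15.37.
n = log₂(15.37) ≈ 3.942 half-lives, so t½ = 19.32/3.942 ≈ 4.901 hours.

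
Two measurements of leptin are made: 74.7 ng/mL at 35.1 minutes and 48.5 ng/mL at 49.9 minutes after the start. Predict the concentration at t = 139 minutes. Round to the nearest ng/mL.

Over Δt = 49.9 − 35.1 = 14.8 minutes, the level fell by a factor of 74.7/48.5 ≈ 1.5402.
n = log₂(1.5402) ≈ 0.62312 half-lives, so t½ = 14.8/0.62312 ≈ 23.751 minutes.
From t = 49.9 to t = 139: 48.5 × (1/2)^((139−49.9)/23.751) ≈ 3.6014 ng/mL.

4 ng/mL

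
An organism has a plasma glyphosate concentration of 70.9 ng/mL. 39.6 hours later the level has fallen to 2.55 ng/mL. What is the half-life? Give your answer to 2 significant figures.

8.3 hours

A/A₀ = 2.55/70.9 ≈ 0.035966.
n = log₂(27.804) ≈ 4.7972 half-lives elapsed in 39.6 hours.
t½ = 39.6/4.7972 ≈ 8.2548 hours.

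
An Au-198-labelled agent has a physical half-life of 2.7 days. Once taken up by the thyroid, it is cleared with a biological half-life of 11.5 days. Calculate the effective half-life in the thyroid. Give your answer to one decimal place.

1/t_eff = 1/t_phys + 1/t_biol = 1/2.7 + 1/11.5 = 0.45733 per day.
t_eff = 2.7 × 11.5 / (2.7 + 11.5) ≈ 2.1866 days.

2.2 days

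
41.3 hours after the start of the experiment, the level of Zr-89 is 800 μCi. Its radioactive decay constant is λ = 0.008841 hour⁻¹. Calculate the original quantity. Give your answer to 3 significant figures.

1150 μCi

t½ = ln 2 / λ = 0.69315 / 0.008841 ≈ 78.401 hours.
Number of half-lives elapsed: n = 41.3/78.401 ≈ 0.52678.
A₀ = A × 2^n = 800 × 2^0.52678 = 800 × 1.4407 ≈ 1152.6 μCi.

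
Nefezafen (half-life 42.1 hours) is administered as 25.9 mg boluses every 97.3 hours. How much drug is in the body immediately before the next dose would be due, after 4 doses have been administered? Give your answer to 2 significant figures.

6.5 mg

The 4 doses were given 389.2, 291.9, 194.6, 97.3 hours ago.
Total = 25.9·(1/2)^(389.2/42.1) + 25.9·(1/2)^(291.9/42.1) + 25.9·(1/2)^(194.6/42.1) + 25.9·(1/2)^(97.3/42.1)
      = 0.042695 + 0.21189 + 1.0516 + 5.2188 ≈ 6.525 mg.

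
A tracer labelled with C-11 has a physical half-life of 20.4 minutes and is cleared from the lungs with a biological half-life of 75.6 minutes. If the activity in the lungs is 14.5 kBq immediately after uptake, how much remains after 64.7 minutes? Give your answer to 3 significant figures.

0.889 kBq

1/t_eff = 1/t_phys + 1/t_biol = 1/20.4 + 1/75.6 = 0.062247 per minute.
t_eff = 20.4 × 75.6 / (20.4 + 75.6) ≈ 16.065 minutes.
Remaining = 14.5 × (1/2)^(64.7/16.065) = 14.5 × (1/2)^4.0274 ≈ 0.88921 kBq.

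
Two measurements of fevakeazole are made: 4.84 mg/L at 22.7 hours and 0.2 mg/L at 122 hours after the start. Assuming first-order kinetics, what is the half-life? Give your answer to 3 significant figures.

21.6 hours

Over Δt = 122 − 22.7 = 99.3 hours, the level fell by a factor of 4.84/0.2 ≈ 24.2.
n = log₂(24.2) ≈ 4.5969 half-lives, so t½ = 99.3/4.5969 ≈ 21.601 hours.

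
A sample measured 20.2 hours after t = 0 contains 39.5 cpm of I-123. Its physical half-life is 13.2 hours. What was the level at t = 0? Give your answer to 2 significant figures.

110 cpm

Number of half-lives elapsed: n = 20.2/13.2 ≈ 1.5303.
A₀ = A × 2^n = 39.5 × 2^1.5303 = 39.5 × 2.8885 ≈ 114.09 cpm.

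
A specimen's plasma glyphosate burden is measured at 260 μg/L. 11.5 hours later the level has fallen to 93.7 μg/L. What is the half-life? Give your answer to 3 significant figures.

A/A₀ = 93.7/260 ≈ 0.36038.
n = log₂(2.7748) ≈ 1.4724 half-lives elapsed in 11.5 hours.
t½ = 11.5/1.4724 ≈ 7.8104 hours.

7.81 hours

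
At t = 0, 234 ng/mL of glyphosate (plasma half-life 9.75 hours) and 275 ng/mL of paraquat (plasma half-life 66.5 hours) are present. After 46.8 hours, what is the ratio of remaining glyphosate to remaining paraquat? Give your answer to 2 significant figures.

glyphosate: 234 × (1/2)^(46.8/9.75) = 234 × (1/2)^4.8 ≈ 8.3999 ng/mL.
paraquat: 275 × (1/2)^(46.8/66.5) = 275 × (1/2)^0.70376 ≈ 168.84 ng/mL.
Ratio ≈ 8.3999 / 168.84 ≈ 0.04975.

0.050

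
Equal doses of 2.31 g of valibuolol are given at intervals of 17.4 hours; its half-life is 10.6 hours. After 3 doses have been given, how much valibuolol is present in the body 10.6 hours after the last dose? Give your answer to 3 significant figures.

1.64 g

The 3 doses were given 45.4, 28, 10.6 hours ago.
Total = 2.31·(1/2)^(45.4/10.6) + 2.31·(1/2)^(28/10.6) + 2.31·(1/2)^(10.6/10.6)
      = 0.11866 + 0.3702 + 1.155 ≈ 1.6439 g.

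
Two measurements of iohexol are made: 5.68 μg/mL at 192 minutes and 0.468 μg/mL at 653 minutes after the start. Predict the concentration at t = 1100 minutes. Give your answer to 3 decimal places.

Over Δt = 653 − 192 = 461 minutes, the level fell by a factor of 5.68/0.468 ≈ 12.137.
n = log₂(12.137) ≈ 3.6013 half-lives, so t½ = 461/3.6013 ≈ 128.01 minutes.
From t = 653 to t = 1100: 0.468 × (1/2)^((1100−653)/128.01) ≈ 0.041597 μg/mL.

0.042 μg/mL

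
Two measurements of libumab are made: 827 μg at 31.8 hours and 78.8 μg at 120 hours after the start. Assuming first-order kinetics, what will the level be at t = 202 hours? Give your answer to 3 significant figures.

8.86 μg

Over Δt = 120 − 31.8 = 88.2 hours, the level fell by a factor of 827/78.8 ≈ 10.495.
n = log₂(10.495) ≈ 3.3916 half-lives, so t½ = 88.2/3.3916 ≈ 26.005 hours.
From t = 120 to t = 202: 78.8 × (1/2)^((202−120)/26.005) ≈ 8.8576 μg.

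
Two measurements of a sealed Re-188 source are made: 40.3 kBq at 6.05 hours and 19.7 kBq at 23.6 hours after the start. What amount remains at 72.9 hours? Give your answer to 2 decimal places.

Over Δt = 23.6 − 6.05 = 17.55 hours, the level fell by a factor of 40.3/19.7 ≈ 2.0457.
n = log₂(2.0457) ≈ 1.0326 half-lives, so t½ = 17.55/1.0326 ≈ 16.996 hours.
From t = 23.6 to t = 72.9: 19.7 × (1/2)^((72.9−23.6)/16.996) ≈ 2.6381 kBq.

2.64 kBq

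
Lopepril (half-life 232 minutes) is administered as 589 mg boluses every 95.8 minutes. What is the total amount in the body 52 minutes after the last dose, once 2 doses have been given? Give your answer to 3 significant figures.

883 mg

The 2 doses were given 147.8, 52 minutes ago.
Total = 589·(1/2)^(147.8/232) + 589·(1/2)^(52/232)
      = 378.74 + 504.25 ≈ 882.98 mg.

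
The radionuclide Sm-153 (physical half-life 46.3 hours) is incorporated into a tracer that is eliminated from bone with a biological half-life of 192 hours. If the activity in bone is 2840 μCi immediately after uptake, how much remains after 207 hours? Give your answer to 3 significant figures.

1/t_eff = 1/t_phys + 1/t_biol = 1/46.3 + 1/192 = 0.026807 per hour.
t_eff = 46.3 × 192 / (46.3 + 192) ≈ 37.304 hours.
Remaining = 2840 × (1/2)^(207/37.304) = 2840 × (1/2)^5.549 ≈ 60.661 μCi.

60.7 μCi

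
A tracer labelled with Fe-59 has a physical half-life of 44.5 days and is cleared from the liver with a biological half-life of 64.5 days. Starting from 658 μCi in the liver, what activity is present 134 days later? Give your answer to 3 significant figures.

1/t_eff = 1/t_phys + 1/t_biol = 1/44.5 + 1/64.5 = 0.037976 per day.
t_eff = 44.5 × 64.5 / (44.5 + 64.5) ≈ 26.333 days.
Remaining = 658 × (1/2)^(134/26.333) = 658 × (1/2)^5.0888 ≈ 19.336 μCi.

19.3 μCi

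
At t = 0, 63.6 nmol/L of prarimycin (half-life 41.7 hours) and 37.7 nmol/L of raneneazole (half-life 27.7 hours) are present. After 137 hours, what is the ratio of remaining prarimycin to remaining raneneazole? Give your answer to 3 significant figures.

prarimycin: 63.6 × (1/2)^(137/41.7) = 63.6 × (1/2)^3.2854 ≈ 6.5232 nmol/L.
raneneazole: 37.7 × (1/2)^(137/27.7) = 37.7 × (1/2)^4.9458 ≈ 1.2232 nmol/L.
Ratio ≈ 6.5232 / 1.2232 ≈ 5.333.

5.33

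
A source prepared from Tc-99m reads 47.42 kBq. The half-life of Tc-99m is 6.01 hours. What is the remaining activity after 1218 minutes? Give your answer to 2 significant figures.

4.6 kBq

Convert the elapsed time: 1218 minutes = 20.3 hours.
Number of half-lives: n = 20.3/6.01 ≈ 3.3777.
Remaining = 47.42 × (1/2)^3.3777 = 47.42 × 0.096208 ≈ 4.5622 kBq.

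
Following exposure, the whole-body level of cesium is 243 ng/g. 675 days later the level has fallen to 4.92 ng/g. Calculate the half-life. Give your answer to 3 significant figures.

A/A₀ = 4.92/243 ≈ 0.020247.
n = log₂(49.39) ≈ 5.6262 half-lives elapsed in 675 days.
t½ = 675/5.6262 ≈ 119.98 days.

120 days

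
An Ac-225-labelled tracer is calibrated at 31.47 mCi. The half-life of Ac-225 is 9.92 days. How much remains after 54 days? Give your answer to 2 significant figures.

Number of half-lives: n = 54/9.92 ≈ 5.4435.
Remaining = 31.47 × (1/2)^5.4435 = 31.47 × 0.022979 ≈ 0.72315 mCi.

0.72 mCi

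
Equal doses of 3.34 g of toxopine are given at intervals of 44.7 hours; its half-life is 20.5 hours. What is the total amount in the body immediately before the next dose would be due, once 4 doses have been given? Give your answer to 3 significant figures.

The 4 doses were given 178.8, 134.1, 89.4, 44.7 hours ago.
Total = 3.34·(1/2)^(178.8/20.5) + 3.34·(1/2)^(134.1/20.5) + 3.34·(1/2)^(89.4/20.5) + 3.34·(1/2)^(44.7/20.5)
      = 0.00791 + 0.035857 + 0.16254 + 0.73681 ≈ 0.94312 g.

0.943 g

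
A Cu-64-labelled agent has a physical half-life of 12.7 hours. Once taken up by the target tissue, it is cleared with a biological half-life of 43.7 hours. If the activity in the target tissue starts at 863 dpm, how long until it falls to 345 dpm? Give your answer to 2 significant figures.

13 hours

1/t_eff = 1/t_phys + 1/t_biol = 1/12.7 + 1/43.7 = 0.10162 per hour.
t_eff = 12.7 × 43.7 / (12.7 + 43.7) ≈ 9.8402 hours.
n = log₂(863/345) ≈ 1.3228; t = 1.3228 × 9.8402 ≈ 13.016 hours.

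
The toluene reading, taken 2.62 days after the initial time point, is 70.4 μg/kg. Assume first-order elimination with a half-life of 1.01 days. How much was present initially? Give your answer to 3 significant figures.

Number of half-lives elapsed: n = 2.62/1.01 ≈ 2.5941.
A₀ = A × 2^n = 70.4 × 2^2.5941 = 70.4 × 6.038 ≈ 425.07 μg/kg.

425 μg/kg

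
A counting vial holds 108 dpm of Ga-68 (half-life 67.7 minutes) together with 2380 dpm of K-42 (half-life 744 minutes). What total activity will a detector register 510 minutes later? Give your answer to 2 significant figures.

Ga-68: 108 × (1/2)^(510/67.7) = 108 × (1/2)^7.5332 ≈ 0.58303 dpm.
K-42: 2380 × (1/2)^(510/744) = 2380 × (1/2)^0.68548 ≈ 1479.9 dpm.
Total = 0.58303 + 1479.9 ≈ 1480.5 dpm.

1500 dpm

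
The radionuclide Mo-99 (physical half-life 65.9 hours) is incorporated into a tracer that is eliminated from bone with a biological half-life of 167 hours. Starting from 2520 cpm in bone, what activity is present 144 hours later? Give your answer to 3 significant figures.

305 cpm

1/t_eff = 1/t_phys + 1/t_biol = 1/65.9 + 1/167 = 0.021163 per hour.
t_eff = 65.9 × 167 / (65.9 + 167) ≈ 47.253 hours.
Remaining = 2520 × (1/2)^(144/47.253) = 2520 × (1/2)^3.0474 ≈ 304.82 cpm.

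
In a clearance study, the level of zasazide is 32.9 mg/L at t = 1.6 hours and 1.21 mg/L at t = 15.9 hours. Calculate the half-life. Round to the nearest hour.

Over Δt = 15.9 − 1.6 = 14.3 hours, the level fell by a factor of 32.9/1.21 ≈ 27.19.
n = log₂(27.19) ≈ 4.765 half-lives, so t½ = 14.3/4.765 ≈ 3.001 hours.

3 hours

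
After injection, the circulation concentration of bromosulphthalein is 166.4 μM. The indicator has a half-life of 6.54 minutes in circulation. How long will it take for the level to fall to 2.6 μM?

2.6/166.4 = 1/64, so 6 half-lives have elapsed.
t = 6 × 6.54 = 39.24 minutes.

39.24 minutes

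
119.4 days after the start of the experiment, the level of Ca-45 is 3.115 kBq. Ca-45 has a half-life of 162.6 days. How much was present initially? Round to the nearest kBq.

5 kBq

Number of half-lives elapsed: n = 119.4/162.6 ≈ 0.73432.
A₀ = A × 2^n = 3.115 × 2^0.73432 = 3.115 × 1.6636 ≈ 5.1821 kBq.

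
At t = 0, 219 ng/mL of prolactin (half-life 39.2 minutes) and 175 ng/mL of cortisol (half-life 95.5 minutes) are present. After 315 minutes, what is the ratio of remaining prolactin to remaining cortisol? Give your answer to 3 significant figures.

prolactin: 219 × (1/2)^(315/39.2) = 219 × (1/2)^8.0357 ≈ 0.83455 ng/mL.
cortisol: 175 × (1/2)^(315/95.5) = 175 × (1/2)^3.2984 ≈ 17.787 ng/mL.
Ratio ≈ 0.83455 / 17.787 ≈ 0.046918.

0.0469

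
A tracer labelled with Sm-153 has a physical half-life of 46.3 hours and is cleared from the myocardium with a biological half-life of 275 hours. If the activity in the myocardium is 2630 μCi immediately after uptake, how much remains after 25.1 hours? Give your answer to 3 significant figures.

1700 μCi

1/t_eff = 1/t_phys + 1/t_biol = 1/46.3 + 1/275 = 0.025235 per hour.
t_eff = 46.3 × 275 / (46.3 + 275) ≈ 39.628 hours.
Remaining = 2630 × (1/2)^(25.1/39.628) = 2630 × (1/2)^0.63339 ≈ 1695.5 μCi.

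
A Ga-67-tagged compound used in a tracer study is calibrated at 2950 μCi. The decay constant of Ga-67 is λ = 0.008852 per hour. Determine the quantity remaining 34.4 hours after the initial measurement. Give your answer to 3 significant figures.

2180 μCi

t½ = ln 2 / λ = 0.69315 / 0.008852 ≈ 78.304 hours.
Number of half-lives: n = 34.4/78.304 ≈ 0.43931.
Remaining = 2950 × (1/2)^0.43931 = 2950 × 0.73749 ≈ 2175.6 μCi.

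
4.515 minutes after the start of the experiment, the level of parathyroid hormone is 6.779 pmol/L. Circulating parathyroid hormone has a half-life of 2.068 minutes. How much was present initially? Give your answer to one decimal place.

30.8 pmol/L

Number of half-lives elapsed: n = 4.515/2.068 ≈ 2.1833.
A₀ = A × 2^n = 6.779 × 2^2.1833 = 6.779 × 4.5418 ≈ 30.789 pmol/L.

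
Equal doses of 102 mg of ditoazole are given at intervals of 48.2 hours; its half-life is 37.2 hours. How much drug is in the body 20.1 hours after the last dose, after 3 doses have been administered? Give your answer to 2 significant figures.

The 3 doses were given 116.5, 68.3, 20.1 hours ago.
Total = 102·(1/2)^(116.5/37.2) + 102·(1/2)^(68.3/37.2) + 102·(1/2)^(20.1/37.2)
      = 11.637 + 28.569 + 70.137 ≈ 110.34 mg.

110 mg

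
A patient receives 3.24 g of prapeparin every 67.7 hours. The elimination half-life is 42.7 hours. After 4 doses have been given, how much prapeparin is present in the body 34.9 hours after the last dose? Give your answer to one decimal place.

The 4 doses were given 238, 170.3, 102.6, 34.9 hours ago.
Total = 3.24·(1/2)^(238/42.7) + 3.24·(1/2)^(170.3/42.7) + 3.24·(1/2)^(102.6/42.7) + 3.24·(1/2)^(34.9/42.7)
      = 0.068026 + 0.20415 + 0.61267 + 1.8387 ≈ 2.7235 g.

2.7 g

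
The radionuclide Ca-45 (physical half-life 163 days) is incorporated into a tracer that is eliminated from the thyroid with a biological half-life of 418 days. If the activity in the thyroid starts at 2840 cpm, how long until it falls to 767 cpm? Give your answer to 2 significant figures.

1/t_eff = 1/t_phys + 1/t_biol = 1/163 + 1/418 = 0.0085273 per day.
t_eff = 163 × 418 / (163 + 418) ≈ 117.27 days.
n = log₂(2840/767) ≈ 1.8886; t = 1.8886 × 117.27 ≈ 221.48 days.

220 days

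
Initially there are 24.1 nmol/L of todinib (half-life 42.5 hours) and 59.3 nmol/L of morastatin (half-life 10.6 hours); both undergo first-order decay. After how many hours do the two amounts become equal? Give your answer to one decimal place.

18.3 hours

Set 24.1·(1/2)^(t/42.5) = 59.3·(1/2)^(t/10.6).
Taking log₂: log₂(24.1/59.3) = t·(1/42.5 − 1/10.6).
log₂(0.40641) = -1.299; 1/42.5 − 1/10.6 = -0.07081.
t = -1.299 / -0.07081 ≈ 18.345 hours.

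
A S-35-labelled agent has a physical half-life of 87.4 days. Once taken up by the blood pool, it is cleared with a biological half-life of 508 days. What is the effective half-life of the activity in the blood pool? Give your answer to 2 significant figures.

1/t_eff = 1/t_phys + 1/t_biol = 1/87.4 + 1/508 = 0.01341 per day.
t_eff = 87.4 × 508 / (87.4 + 508) ≈ 74.57 days.

75 days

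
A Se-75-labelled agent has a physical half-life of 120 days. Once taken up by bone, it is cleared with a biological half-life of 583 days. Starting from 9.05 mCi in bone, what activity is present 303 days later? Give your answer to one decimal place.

1/t_eff = 1/t_phys + 1/t_biol = 1/120 + 1/583 = 0.010049 per day.
t_eff = 120 × 583 / (120 + 583) ≈ 99.516 days.
Remaining = 9.05 × (1/2)^(303/99.516) = 9.05 × (1/2)^3.0447 ≈ 1.0967 mCi.

1.1 mCi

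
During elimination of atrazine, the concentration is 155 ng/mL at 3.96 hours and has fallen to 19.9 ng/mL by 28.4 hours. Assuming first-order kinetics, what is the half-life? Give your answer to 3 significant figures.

8.25 hours

Over Δt = 28.4 − 3.96 = 24.44 hours, the level fell by a factor of 155/19.9 ≈ 7.7889.
n = log₂(7.7889) ≈ 2.9614 half-lives, so t½ = 24.44/2.9614 ≈ 8.2528 hours.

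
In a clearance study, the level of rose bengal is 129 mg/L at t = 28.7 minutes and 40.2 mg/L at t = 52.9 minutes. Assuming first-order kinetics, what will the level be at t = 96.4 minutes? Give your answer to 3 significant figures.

4.94 mg/L

Over Δt = 52.9 − 28.7 = 24.2 minutes, the level fell by a factor of 129/40.2 ≈ 3.209.
n = log₂(3.209) ≈ 1.6821 half-lives, so t½ = 24.2/1.6821 ≈ 14.387 minutes.
From t = 52.9 to t = 96.4: 40.2 × (1/2)^((96.4−52.9)/14.387) ≈ 4.9434 mg/L.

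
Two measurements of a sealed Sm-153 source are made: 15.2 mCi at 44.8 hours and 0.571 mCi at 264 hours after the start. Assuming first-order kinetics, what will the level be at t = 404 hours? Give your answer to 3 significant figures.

Over Δt = 264 − 44.8 = 219.2 hours, the level fell by a factor of 15.2/0.571 ≈ 26.62.
n = log₂(26.62) ≈ 4.7344 half-lives, so t½ = 219.2/4.7344 ≈ 46.299 hours.
From t = 264 to t = 404: 0.571 × (1/2)^((404−264)/46.299) ≈ 0.070206 mCi.

0.0702 mCi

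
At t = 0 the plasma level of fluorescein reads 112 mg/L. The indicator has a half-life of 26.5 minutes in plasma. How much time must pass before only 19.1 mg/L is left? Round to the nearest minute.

Fraction remaining = 19.1/112 ≈ 0.17054.
n = log₂(112/19.1) = ln(5.8639)/ln 2 ≈ 2.5519 half-lives.
t = n × t½ = 2.5519 × 26.5 ≈ 67.624 minutes.

68 minutes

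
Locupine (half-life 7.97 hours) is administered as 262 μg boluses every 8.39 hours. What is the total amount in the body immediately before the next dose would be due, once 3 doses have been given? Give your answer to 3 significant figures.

The 3 doses were given 25.17, 16.78, 8.39 hours ago.
Total = 262·(1/2)^(25.17/7.97) + 262·(1/2)^(16.78/7.97) + 262·(1/2)^(8.39/7.97)
      = 29.351 + 60.886 + 126.3 ≈ 216.54 μg.

217 μg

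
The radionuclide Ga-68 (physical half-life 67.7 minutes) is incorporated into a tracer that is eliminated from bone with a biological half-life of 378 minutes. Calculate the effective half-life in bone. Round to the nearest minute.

1/t_eff = 1/t_phys + 1/t_biol = 1/67.7 + 1/378 = 0.017417 per minute.
t_eff = 67.7 × 378 / (67.7 + 378) ≈ 57.417 minutes.

57 minutes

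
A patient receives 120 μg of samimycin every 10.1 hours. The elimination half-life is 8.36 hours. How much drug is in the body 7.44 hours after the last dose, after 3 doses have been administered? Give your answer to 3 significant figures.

105 μg

The 3 doses were given 27.64, 17.54, 7.44 hours ago.
Total = 120·(1/2)^(27.64/8.36) + 120·(1/2)^(17.54/8.36) + 120·(1/2)^(7.44/8.36)
      = 12.131 + 28.028 + 64.756 ≈ 104.92 μg.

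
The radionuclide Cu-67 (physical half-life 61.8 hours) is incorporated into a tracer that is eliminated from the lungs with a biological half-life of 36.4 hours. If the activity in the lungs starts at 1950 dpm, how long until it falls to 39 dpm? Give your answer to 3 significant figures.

129 hours

1/t_eff = 1/t_phys + 1/t_biol = 1/61.8 + 1/36.4 = 0.043654 per hour.
t_eff = 61.8 × 36.4 / (61.8 + 36.4) ≈ 22.908 hours.
n = log₂(1950/39) ≈ 5.6439; t = 5.6439 × 22.908 ≈ 129.29 hours.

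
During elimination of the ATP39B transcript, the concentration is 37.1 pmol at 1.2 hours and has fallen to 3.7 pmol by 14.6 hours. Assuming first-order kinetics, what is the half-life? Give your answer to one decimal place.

Over Δt = 14.6 − 1.2 = 13.4 hours, the level fell by a factor of 37.1/3.7 ≈ 10.027.
n = log₂(10.027) ≈ 3.3258 half-lives, so t½ = 13.4/3.3258 ≈ 4.0291 hours.

4.0 hours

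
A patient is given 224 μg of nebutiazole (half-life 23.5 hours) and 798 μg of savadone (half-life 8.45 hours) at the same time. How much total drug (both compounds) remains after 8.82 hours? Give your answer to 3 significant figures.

560 μg

nebutiazole: 224 × (1/2)^(8.82/23.5) = 224 × (1/2)^0.37532 ≈ 172.69 μg.
savadone: 798 × (1/2)^(8.82/8.45) = 798 × (1/2)^1.0438 ≈ 387.07 μg.
Total = 172.69 + 387.07 ≈ 559.76 μg.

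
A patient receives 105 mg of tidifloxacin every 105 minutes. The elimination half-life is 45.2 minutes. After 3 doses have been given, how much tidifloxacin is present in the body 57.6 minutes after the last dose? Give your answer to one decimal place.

The 3 doses were given 267.6, 162.6, 57.6 minutes ago.
Total = 105·(1/2)^(267.6/45.2) + 105·(1/2)^(162.6/45.2) + 105·(1/2)^(57.6/45.2)
      = 1.7337 + 8.6752 + 43.409 ≈ 53.818 mg.

53.8 mg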